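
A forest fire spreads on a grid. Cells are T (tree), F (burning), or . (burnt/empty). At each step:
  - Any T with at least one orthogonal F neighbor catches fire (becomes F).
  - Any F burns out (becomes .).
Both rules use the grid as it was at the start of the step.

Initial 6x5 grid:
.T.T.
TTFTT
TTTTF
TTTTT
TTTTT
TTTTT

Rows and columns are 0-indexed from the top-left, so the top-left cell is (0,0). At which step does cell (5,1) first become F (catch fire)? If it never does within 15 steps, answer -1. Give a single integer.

Step 1: cell (5,1)='T' (+6 fires, +2 burnt)
Step 2: cell (5,1)='T' (+7 fires, +6 burnt)
Step 3: cell (5,1)='T' (+5 fires, +7 burnt)
Step 4: cell (5,1)='T' (+4 fires, +5 burnt)
Step 5: cell (5,1)='F' (+2 fires, +4 burnt)
  -> target ignites at step 5
Step 6: cell (5,1)='.' (+1 fires, +2 burnt)
Step 7: cell (5,1)='.' (+0 fires, +1 burnt)
  fire out at step 7

5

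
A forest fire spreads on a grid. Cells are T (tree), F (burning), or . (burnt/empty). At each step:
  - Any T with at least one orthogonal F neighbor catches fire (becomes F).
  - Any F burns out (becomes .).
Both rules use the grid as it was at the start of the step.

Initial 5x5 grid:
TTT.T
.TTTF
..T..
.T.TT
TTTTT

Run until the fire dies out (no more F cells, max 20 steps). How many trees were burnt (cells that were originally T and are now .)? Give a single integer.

Answer: 8

Derivation:
Step 1: +2 fires, +1 burnt (F count now 2)
Step 2: +1 fires, +2 burnt (F count now 1)
Step 3: +3 fires, +1 burnt (F count now 3)
Step 4: +1 fires, +3 burnt (F count now 1)
Step 5: +1 fires, +1 burnt (F count now 1)
Step 6: +0 fires, +1 burnt (F count now 0)
Fire out after step 6
Initially T: 16, now '.': 17
Total burnt (originally-T cells now '.'): 8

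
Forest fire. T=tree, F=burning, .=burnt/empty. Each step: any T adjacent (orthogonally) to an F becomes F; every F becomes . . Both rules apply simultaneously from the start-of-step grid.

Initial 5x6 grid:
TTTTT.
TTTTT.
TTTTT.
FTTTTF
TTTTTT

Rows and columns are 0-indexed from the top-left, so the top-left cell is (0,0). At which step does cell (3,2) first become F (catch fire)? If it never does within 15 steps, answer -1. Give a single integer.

Step 1: cell (3,2)='T' (+5 fires, +2 burnt)
Step 2: cell (3,2)='F' (+7 fires, +5 burnt)
  -> target ignites at step 2
Step 3: cell (3,2)='.' (+7 fires, +7 burnt)
Step 4: cell (3,2)='.' (+4 fires, +7 burnt)
Step 5: cell (3,2)='.' (+2 fires, +4 burnt)
Step 6: cell (3,2)='.' (+0 fires, +2 burnt)
  fire out at step 6

2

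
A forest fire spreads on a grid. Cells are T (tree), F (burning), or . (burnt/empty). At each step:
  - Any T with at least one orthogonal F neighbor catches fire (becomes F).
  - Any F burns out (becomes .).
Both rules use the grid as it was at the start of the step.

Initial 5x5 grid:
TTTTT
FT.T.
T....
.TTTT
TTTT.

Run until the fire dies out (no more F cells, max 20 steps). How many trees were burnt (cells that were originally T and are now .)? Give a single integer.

Step 1: +3 fires, +1 burnt (F count now 3)
Step 2: +1 fires, +3 burnt (F count now 1)
Step 3: +1 fires, +1 burnt (F count now 1)
Step 4: +1 fires, +1 burnt (F count now 1)
Step 5: +2 fires, +1 burnt (F count now 2)
Step 6: +0 fires, +2 burnt (F count now 0)
Fire out after step 6
Initially T: 16, now '.': 17
Total burnt (originally-T cells now '.'): 8

Answer: 8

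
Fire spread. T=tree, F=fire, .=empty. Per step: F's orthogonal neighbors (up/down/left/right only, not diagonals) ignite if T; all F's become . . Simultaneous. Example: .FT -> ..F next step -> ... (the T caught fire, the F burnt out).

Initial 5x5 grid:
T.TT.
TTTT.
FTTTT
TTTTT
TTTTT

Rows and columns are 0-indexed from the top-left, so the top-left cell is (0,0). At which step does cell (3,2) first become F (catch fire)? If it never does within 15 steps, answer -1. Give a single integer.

Step 1: cell (3,2)='T' (+3 fires, +1 burnt)
Step 2: cell (3,2)='T' (+5 fires, +3 burnt)
Step 3: cell (3,2)='F' (+4 fires, +5 burnt)
  -> target ignites at step 3
Step 4: cell (3,2)='.' (+5 fires, +4 burnt)
Step 5: cell (3,2)='.' (+3 fires, +5 burnt)
Step 6: cell (3,2)='.' (+1 fires, +3 burnt)
Step 7: cell (3,2)='.' (+0 fires, +1 burnt)
  fire out at step 7

3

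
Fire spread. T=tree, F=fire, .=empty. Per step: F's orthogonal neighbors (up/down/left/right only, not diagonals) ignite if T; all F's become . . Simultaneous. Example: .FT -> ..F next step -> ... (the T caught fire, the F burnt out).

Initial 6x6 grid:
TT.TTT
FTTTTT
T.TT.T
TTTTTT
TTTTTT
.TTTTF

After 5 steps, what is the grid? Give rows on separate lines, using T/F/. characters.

Step 1: 5 trees catch fire, 2 burn out
  FT.TTT
  .FTTTT
  F.TT.T
  TTTTTT
  TTTTTF
  .TTTF.
Step 2: 6 trees catch fire, 5 burn out
  .F.TTT
  ..FTTT
  ..TT.T
  FTTTTF
  TTTTF.
  .TTF..
Step 3: 8 trees catch fire, 6 burn out
  ...TTT
  ...FTT
  ..FT.F
  .FTTF.
  FTTF..
  .TF...
Step 4: 9 trees catch fire, 8 burn out
  ...FTT
  ....FF
  ...F..
  ..FF..
  .FF...
  .F....
Step 5: 2 trees catch fire, 9 burn out
  ....FF
  ......
  ......
  ......
  ......
  ......

....FF
......
......
......
......
......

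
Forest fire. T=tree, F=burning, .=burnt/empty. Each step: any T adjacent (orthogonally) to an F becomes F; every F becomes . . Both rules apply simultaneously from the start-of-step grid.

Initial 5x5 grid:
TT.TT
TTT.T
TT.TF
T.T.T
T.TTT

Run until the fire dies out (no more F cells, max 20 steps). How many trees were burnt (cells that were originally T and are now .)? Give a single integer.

Answer: 9

Derivation:
Step 1: +3 fires, +1 burnt (F count now 3)
Step 2: +2 fires, +3 burnt (F count now 2)
Step 3: +2 fires, +2 burnt (F count now 2)
Step 4: +1 fires, +2 burnt (F count now 1)
Step 5: +1 fires, +1 burnt (F count now 1)
Step 6: +0 fires, +1 burnt (F count now 0)
Fire out after step 6
Initially T: 18, now '.': 16
Total burnt (originally-T cells now '.'): 9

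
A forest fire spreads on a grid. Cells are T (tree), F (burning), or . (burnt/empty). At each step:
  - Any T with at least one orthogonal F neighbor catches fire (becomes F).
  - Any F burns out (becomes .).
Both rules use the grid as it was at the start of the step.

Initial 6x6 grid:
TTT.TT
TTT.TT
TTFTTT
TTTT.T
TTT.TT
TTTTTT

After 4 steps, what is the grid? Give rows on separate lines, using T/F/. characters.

Step 1: 4 trees catch fire, 1 burn out
  TTT.TT
  TTF.TT
  TF.FTT
  TTFT.T
  TTT.TT
  TTTTTT
Step 2: 7 trees catch fire, 4 burn out
  TTF.TT
  TF..TT
  F...FT
  TF.F.T
  TTF.TT
  TTTTTT
Step 3: 7 trees catch fire, 7 burn out
  TF..TT
  F...FT
  .....F
  F....T
  TF..TT
  TTFTTT
Step 4: 7 trees catch fire, 7 burn out
  F...FT
  .....F
  ......
  .....F
  F...TT
  TF.FTT

F...FT
.....F
......
.....F
F...TT
TF.FTT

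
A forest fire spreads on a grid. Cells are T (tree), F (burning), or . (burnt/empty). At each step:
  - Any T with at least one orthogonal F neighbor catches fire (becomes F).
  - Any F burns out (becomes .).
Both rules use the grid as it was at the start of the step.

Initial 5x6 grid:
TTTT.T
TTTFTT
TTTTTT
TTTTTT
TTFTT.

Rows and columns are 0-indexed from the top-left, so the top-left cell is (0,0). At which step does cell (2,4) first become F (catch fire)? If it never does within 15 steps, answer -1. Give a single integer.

Step 1: cell (2,4)='T' (+7 fires, +2 burnt)
Step 2: cell (2,4)='F' (+9 fires, +7 burnt)
  -> target ignites at step 2
Step 3: cell (2,4)='.' (+7 fires, +9 burnt)
Step 4: cell (2,4)='.' (+3 fires, +7 burnt)
Step 5: cell (2,4)='.' (+0 fires, +3 burnt)
  fire out at step 5

2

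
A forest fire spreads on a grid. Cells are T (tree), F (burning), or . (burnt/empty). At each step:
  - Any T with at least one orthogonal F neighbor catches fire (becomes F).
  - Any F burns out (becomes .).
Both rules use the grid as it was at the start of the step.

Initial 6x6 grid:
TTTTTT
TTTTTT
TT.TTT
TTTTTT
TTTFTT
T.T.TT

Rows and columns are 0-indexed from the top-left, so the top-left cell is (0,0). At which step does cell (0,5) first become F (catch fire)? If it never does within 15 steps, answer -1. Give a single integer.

Step 1: cell (0,5)='T' (+3 fires, +1 burnt)
Step 2: cell (0,5)='T' (+7 fires, +3 burnt)
Step 3: cell (0,5)='T' (+6 fires, +7 burnt)
Step 4: cell (0,5)='T' (+7 fires, +6 burnt)
Step 5: cell (0,5)='T' (+5 fires, +7 burnt)
Step 6: cell (0,5)='F' (+3 fires, +5 burnt)
  -> target ignites at step 6
Step 7: cell (0,5)='.' (+1 fires, +3 burnt)
Step 8: cell (0,5)='.' (+0 fires, +1 burnt)
  fire out at step 8

6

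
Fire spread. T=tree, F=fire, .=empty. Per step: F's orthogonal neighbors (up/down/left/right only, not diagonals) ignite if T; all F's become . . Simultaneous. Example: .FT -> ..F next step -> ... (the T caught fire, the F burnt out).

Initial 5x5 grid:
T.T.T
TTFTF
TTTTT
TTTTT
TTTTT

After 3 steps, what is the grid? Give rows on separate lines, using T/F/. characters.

Step 1: 6 trees catch fire, 2 burn out
  T.F.F
  TF.F.
  TTFTF
  TTTTT
  TTTTT
Step 2: 5 trees catch fire, 6 burn out
  T....
  F....
  TF.F.
  TTFTF
  TTTTT
Step 3: 6 trees catch fire, 5 burn out
  F....
  .....
  F....
  TF.F.
  TTFTF

F....
.....
F....
TF.F.
TTFTF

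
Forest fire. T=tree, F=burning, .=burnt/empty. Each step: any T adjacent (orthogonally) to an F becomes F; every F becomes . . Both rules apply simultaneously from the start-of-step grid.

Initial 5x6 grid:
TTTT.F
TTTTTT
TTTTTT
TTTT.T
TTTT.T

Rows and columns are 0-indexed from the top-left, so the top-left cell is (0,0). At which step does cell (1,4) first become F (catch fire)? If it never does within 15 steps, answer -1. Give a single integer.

Step 1: cell (1,4)='T' (+1 fires, +1 burnt)
Step 2: cell (1,4)='F' (+2 fires, +1 burnt)
  -> target ignites at step 2
Step 3: cell (1,4)='.' (+3 fires, +2 burnt)
Step 4: cell (1,4)='.' (+4 fires, +3 burnt)
Step 5: cell (1,4)='.' (+4 fires, +4 burnt)
Step 6: cell (1,4)='.' (+5 fires, +4 burnt)
Step 7: cell (1,4)='.' (+4 fires, +5 burnt)
Step 8: cell (1,4)='.' (+2 fires, +4 burnt)
Step 9: cell (1,4)='.' (+1 fires, +2 burnt)
Step 10: cell (1,4)='.' (+0 fires, +1 burnt)
  fire out at step 10

2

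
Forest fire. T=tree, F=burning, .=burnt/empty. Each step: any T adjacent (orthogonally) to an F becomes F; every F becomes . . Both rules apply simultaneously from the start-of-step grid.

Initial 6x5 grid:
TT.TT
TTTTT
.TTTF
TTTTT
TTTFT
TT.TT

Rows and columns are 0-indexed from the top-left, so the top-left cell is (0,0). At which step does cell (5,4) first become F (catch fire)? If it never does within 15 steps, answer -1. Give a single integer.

Step 1: cell (5,4)='T' (+7 fires, +2 burnt)
Step 2: cell (5,4)='F' (+6 fires, +7 burnt)
  -> target ignites at step 2
Step 3: cell (5,4)='.' (+6 fires, +6 burnt)
Step 4: cell (5,4)='.' (+3 fires, +6 burnt)
Step 5: cell (5,4)='.' (+2 fires, +3 burnt)
Step 6: cell (5,4)='.' (+1 fires, +2 burnt)
Step 7: cell (5,4)='.' (+0 fires, +1 burnt)
  fire out at step 7

2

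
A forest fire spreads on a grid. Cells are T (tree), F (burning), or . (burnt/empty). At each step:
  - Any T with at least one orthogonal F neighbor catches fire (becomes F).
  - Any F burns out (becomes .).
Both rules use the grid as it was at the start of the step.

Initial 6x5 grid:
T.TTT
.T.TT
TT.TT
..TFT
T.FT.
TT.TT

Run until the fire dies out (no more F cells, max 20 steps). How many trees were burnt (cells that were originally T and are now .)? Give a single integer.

Step 1: +4 fires, +2 burnt (F count now 4)
Step 2: +3 fires, +4 burnt (F count now 3)
Step 3: +3 fires, +3 burnt (F count now 3)
Step 4: +2 fires, +3 burnt (F count now 2)
Step 5: +0 fires, +2 burnt (F count now 0)
Fire out after step 5
Initially T: 19, now '.': 23
Total burnt (originally-T cells now '.'): 12

Answer: 12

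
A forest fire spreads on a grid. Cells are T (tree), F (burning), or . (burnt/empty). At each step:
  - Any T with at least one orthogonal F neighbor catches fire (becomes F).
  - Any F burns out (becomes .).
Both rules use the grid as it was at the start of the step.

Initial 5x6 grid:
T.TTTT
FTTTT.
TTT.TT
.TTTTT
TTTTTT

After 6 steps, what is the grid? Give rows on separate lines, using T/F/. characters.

Step 1: 3 trees catch fire, 1 burn out
  F.TTTT
  .FTTT.
  FTT.TT
  .TTTTT
  TTTTTT
Step 2: 2 trees catch fire, 3 burn out
  ..TTTT
  ..FTT.
  .FT.TT
  .TTTTT
  TTTTTT
Step 3: 4 trees catch fire, 2 burn out
  ..FTTT
  ...FT.
  ..F.TT
  .FTTTT
  TTTTTT
Step 4: 4 trees catch fire, 4 burn out
  ...FTT
  ....F.
  ....TT
  ..FTTT
  TFTTTT
Step 5: 5 trees catch fire, 4 burn out
  ....FT
  ......
  ....FT
  ...FTT
  F.FTTT
Step 6: 4 trees catch fire, 5 burn out
  .....F
  ......
  .....F
  ....FT
  ...FTT

.....F
......
.....F
....FT
...FTT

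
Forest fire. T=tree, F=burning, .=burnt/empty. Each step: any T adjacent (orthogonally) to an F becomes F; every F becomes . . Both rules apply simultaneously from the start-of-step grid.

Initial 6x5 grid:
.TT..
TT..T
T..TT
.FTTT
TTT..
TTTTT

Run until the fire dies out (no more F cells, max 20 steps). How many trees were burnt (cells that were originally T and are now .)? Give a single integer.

Step 1: +2 fires, +1 burnt (F count now 2)
Step 2: +4 fires, +2 burnt (F count now 4)
Step 3: +4 fires, +4 burnt (F count now 4)
Step 4: +2 fires, +4 burnt (F count now 2)
Step 5: +2 fires, +2 burnt (F count now 2)
Step 6: +0 fires, +2 burnt (F count now 0)
Fire out after step 6
Initially T: 19, now '.': 25
Total burnt (originally-T cells now '.'): 14

Answer: 14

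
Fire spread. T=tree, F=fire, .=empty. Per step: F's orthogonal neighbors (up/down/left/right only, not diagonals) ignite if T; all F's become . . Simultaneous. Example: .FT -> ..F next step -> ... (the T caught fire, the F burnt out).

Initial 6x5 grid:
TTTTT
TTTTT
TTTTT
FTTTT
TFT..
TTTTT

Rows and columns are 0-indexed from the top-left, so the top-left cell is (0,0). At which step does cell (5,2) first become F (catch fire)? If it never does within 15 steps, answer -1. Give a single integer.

Step 1: cell (5,2)='T' (+5 fires, +2 burnt)
Step 2: cell (5,2)='F' (+5 fires, +5 burnt)
  -> target ignites at step 2
Step 3: cell (5,2)='.' (+5 fires, +5 burnt)
Step 4: cell (5,2)='.' (+5 fires, +5 burnt)
Step 5: cell (5,2)='.' (+3 fires, +5 burnt)
Step 6: cell (5,2)='.' (+2 fires, +3 burnt)
Step 7: cell (5,2)='.' (+1 fires, +2 burnt)
Step 8: cell (5,2)='.' (+0 fires, +1 burnt)
  fire out at step 8

2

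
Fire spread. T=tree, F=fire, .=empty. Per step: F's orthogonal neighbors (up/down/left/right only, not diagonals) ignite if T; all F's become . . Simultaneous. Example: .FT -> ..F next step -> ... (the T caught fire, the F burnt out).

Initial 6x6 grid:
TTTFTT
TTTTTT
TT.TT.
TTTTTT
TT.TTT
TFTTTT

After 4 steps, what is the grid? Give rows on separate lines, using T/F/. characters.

Step 1: 6 trees catch fire, 2 burn out
  TTF.FT
  TTTFTT
  TT.TT.
  TTTTTT
  TF.TTT
  F.FTTT
Step 2: 8 trees catch fire, 6 burn out
  TF...F
  TTF.FT
  TT.FT.
  TFTTTT
  F..TTT
  ...FTT
Step 3: 10 trees catch fire, 8 burn out
  F.....
  TF...F
  TF..F.
  F.FFTT
  ...FTT
  ....FT
Step 4: 5 trees catch fire, 10 burn out
  ......
  F.....
  F.....
  ....FT
  ....FT
  .....F

......
F.....
F.....
....FT
....FT
.....F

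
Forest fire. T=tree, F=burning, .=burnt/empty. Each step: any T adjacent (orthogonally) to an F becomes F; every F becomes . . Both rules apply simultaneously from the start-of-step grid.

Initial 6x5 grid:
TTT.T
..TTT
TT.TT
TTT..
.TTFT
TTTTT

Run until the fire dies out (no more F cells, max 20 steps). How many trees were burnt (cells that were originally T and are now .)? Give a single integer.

Step 1: +3 fires, +1 burnt (F count now 3)
Step 2: +4 fires, +3 burnt (F count now 4)
Step 3: +2 fires, +4 burnt (F count now 2)
Step 4: +3 fires, +2 burnt (F count now 3)
Step 5: +1 fires, +3 burnt (F count now 1)
Step 6: +0 fires, +1 burnt (F count now 0)
Fire out after step 6
Initially T: 22, now '.': 21
Total burnt (originally-T cells now '.'): 13

Answer: 13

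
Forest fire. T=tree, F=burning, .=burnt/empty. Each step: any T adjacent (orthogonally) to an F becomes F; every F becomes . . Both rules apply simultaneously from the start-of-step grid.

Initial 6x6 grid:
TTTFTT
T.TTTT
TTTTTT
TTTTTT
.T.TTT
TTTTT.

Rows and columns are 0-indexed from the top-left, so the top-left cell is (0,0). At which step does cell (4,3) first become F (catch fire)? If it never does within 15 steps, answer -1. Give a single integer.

Step 1: cell (4,3)='T' (+3 fires, +1 burnt)
Step 2: cell (4,3)='T' (+5 fires, +3 burnt)
Step 3: cell (4,3)='T' (+5 fires, +5 burnt)
Step 4: cell (4,3)='F' (+6 fires, +5 burnt)
  -> target ignites at step 4
Step 5: cell (4,3)='.' (+5 fires, +6 burnt)
Step 6: cell (4,3)='.' (+5 fires, +5 burnt)
Step 7: cell (4,3)='.' (+1 fires, +5 burnt)
Step 8: cell (4,3)='.' (+1 fires, +1 burnt)
Step 9: cell (4,3)='.' (+0 fires, +1 burnt)
  fire out at step 9

4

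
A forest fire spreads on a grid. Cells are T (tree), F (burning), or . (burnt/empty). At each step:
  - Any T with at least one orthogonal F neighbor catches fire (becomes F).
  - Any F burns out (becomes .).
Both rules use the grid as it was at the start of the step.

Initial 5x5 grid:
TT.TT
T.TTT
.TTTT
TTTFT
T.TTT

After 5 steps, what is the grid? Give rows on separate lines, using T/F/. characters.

Step 1: 4 trees catch fire, 1 burn out
  TT.TT
  T.TTT
  .TTFT
  TTF.F
  T.TFT
Step 2: 6 trees catch fire, 4 burn out
  TT.TT
  T.TFT
  .TF.F
  TF...
  T.F.F
Step 3: 5 trees catch fire, 6 burn out
  TT.FT
  T.F.F
  .F...
  F....
  T....
Step 4: 2 trees catch fire, 5 burn out
  TT..F
  T....
  .....
  .....
  F....
Step 5: 0 trees catch fire, 2 burn out
  TT...
  T....
  .....
  .....
  .....

TT...
T....
.....
.....
.....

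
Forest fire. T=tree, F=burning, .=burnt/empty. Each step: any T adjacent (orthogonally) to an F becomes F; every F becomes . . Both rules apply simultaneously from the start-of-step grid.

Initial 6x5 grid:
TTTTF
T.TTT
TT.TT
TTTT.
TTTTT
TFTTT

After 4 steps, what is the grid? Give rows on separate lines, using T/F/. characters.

Step 1: 5 trees catch fire, 2 burn out
  TTTF.
  T.TTF
  TT.TT
  TTTT.
  TFTTT
  F.FTT
Step 2: 7 trees catch fire, 5 burn out
  TTF..
  T.TF.
  TT.TF
  TFTT.
  F.FTT
  ...FT
Step 3: 8 trees catch fire, 7 burn out
  TF...
  T.F..
  TF.F.
  F.FT.
  ...FT
  ....F
Step 4: 4 trees catch fire, 8 burn out
  F....
  T....
  F....
  ...F.
  ....F
  .....

F....
T....
F....
...F.
....F
.....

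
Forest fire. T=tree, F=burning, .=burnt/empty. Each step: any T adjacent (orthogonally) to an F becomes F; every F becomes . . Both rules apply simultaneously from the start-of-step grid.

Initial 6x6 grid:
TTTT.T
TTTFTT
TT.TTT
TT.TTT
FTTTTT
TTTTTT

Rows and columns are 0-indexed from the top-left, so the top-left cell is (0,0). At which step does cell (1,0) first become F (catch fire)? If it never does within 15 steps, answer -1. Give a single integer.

Step 1: cell (1,0)='T' (+7 fires, +2 burnt)
Step 2: cell (1,0)='T' (+9 fires, +7 burnt)
Step 3: cell (1,0)='F' (+8 fires, +9 burnt)
  -> target ignites at step 3
Step 4: cell (1,0)='.' (+4 fires, +8 burnt)
Step 5: cell (1,0)='.' (+2 fires, +4 burnt)
Step 6: cell (1,0)='.' (+1 fires, +2 burnt)
Step 7: cell (1,0)='.' (+0 fires, +1 burnt)
  fire out at step 7

3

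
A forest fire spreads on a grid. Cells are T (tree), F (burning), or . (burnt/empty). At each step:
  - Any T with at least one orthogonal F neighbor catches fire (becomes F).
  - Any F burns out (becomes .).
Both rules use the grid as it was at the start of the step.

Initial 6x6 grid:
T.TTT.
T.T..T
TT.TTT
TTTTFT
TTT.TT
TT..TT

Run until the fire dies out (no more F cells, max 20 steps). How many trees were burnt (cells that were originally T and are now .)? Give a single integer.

Step 1: +4 fires, +1 burnt (F count now 4)
Step 2: +5 fires, +4 burnt (F count now 5)
Step 3: +4 fires, +5 burnt (F count now 4)
Step 4: +3 fires, +4 burnt (F count now 3)
Step 5: +3 fires, +3 burnt (F count now 3)
Step 6: +2 fires, +3 burnt (F count now 2)
Step 7: +1 fires, +2 burnt (F count now 1)
Step 8: +0 fires, +1 burnt (F count now 0)
Fire out after step 8
Initially T: 26, now '.': 32
Total burnt (originally-T cells now '.'): 22

Answer: 22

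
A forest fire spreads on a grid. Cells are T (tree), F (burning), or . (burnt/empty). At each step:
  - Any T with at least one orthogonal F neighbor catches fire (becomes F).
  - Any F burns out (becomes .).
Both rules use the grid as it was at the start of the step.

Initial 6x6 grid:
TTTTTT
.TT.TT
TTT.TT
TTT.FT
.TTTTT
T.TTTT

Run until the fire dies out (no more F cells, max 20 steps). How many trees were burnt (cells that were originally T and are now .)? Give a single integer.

Step 1: +3 fires, +1 burnt (F count now 3)
Step 2: +5 fires, +3 burnt (F count now 5)
Step 3: +5 fires, +5 burnt (F count now 5)
Step 4: +5 fires, +5 burnt (F count now 5)
Step 5: +3 fires, +5 burnt (F count now 3)
Step 6: +4 fires, +3 burnt (F count now 4)
Step 7: +3 fires, +4 burnt (F count now 3)
Step 8: +0 fires, +3 burnt (F count now 0)
Fire out after step 8
Initially T: 29, now '.': 35
Total burnt (originally-T cells now '.'): 28

Answer: 28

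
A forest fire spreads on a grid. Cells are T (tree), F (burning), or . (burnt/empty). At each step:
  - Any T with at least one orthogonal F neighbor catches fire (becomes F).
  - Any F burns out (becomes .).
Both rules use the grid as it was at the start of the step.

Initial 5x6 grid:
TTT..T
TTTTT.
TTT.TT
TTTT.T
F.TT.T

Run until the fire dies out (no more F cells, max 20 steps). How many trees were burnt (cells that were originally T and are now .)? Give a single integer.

Step 1: +1 fires, +1 burnt (F count now 1)
Step 2: +2 fires, +1 burnt (F count now 2)
Step 3: +3 fires, +2 burnt (F count now 3)
Step 4: +5 fires, +3 burnt (F count now 5)
Step 5: +3 fires, +5 burnt (F count now 3)
Step 6: +2 fires, +3 burnt (F count now 2)
Step 7: +1 fires, +2 burnt (F count now 1)
Step 8: +1 fires, +1 burnt (F count now 1)
Step 9: +1 fires, +1 burnt (F count now 1)
Step 10: +1 fires, +1 burnt (F count now 1)
Step 11: +1 fires, +1 burnt (F count now 1)
Step 12: +0 fires, +1 burnt (F count now 0)
Fire out after step 12
Initially T: 22, now '.': 29
Total burnt (originally-T cells now '.'): 21

Answer: 21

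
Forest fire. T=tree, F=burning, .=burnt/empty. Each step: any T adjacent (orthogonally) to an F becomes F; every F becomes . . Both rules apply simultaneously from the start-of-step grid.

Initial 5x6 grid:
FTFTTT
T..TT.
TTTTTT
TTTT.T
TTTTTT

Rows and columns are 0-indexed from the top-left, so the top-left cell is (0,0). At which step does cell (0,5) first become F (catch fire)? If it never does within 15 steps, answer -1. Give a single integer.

Step 1: cell (0,5)='T' (+3 fires, +2 burnt)
Step 2: cell (0,5)='T' (+3 fires, +3 burnt)
Step 3: cell (0,5)='F' (+5 fires, +3 burnt)
  -> target ignites at step 3
Step 4: cell (0,5)='.' (+5 fires, +5 burnt)
Step 5: cell (0,5)='.' (+4 fires, +5 burnt)
Step 6: cell (0,5)='.' (+3 fires, +4 burnt)
Step 7: cell (0,5)='.' (+1 fires, +3 burnt)
Step 8: cell (0,5)='.' (+0 fires, +1 burnt)
  fire out at step 8

3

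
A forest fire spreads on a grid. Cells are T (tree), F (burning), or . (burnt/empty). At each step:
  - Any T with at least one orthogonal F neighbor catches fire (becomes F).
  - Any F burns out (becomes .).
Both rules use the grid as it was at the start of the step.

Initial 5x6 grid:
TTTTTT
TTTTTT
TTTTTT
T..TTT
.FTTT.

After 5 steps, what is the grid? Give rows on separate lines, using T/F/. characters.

Step 1: 1 trees catch fire, 1 burn out
  TTTTTT
  TTTTTT
  TTTTTT
  T..TTT
  ..FTT.
Step 2: 1 trees catch fire, 1 burn out
  TTTTTT
  TTTTTT
  TTTTTT
  T..TTT
  ...FT.
Step 3: 2 trees catch fire, 1 burn out
  TTTTTT
  TTTTTT
  TTTTTT
  T..FTT
  ....F.
Step 4: 2 trees catch fire, 2 burn out
  TTTTTT
  TTTTTT
  TTTFTT
  T...FT
  ......
Step 5: 4 trees catch fire, 2 burn out
  TTTTTT
  TTTFTT
  TTF.FT
  T....F
  ......

TTTTTT
TTTFTT
TTF.FT
T....F
......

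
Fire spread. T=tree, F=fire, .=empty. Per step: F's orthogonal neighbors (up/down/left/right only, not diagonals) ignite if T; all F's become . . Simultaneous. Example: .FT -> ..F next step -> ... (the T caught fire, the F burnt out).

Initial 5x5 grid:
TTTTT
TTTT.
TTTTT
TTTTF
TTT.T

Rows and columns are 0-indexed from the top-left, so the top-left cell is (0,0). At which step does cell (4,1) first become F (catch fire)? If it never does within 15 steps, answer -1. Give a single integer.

Step 1: cell (4,1)='T' (+3 fires, +1 burnt)
Step 2: cell (4,1)='T' (+2 fires, +3 burnt)
Step 3: cell (4,1)='T' (+4 fires, +2 burnt)
Step 4: cell (4,1)='F' (+5 fires, +4 burnt)
  -> target ignites at step 4
Step 5: cell (4,1)='.' (+5 fires, +5 burnt)
Step 6: cell (4,1)='.' (+2 fires, +5 burnt)
Step 7: cell (4,1)='.' (+1 fires, +2 burnt)
Step 8: cell (4,1)='.' (+0 fires, +1 burnt)
  fire out at step 8

4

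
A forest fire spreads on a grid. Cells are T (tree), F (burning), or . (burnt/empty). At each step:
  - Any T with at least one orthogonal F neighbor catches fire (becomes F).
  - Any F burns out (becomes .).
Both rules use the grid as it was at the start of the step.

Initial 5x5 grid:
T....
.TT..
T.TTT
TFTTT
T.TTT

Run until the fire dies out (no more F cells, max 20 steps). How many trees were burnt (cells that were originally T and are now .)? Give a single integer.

Step 1: +2 fires, +1 burnt (F count now 2)
Step 2: +5 fires, +2 burnt (F count now 5)
Step 3: +4 fires, +5 burnt (F count now 4)
Step 4: +3 fires, +4 burnt (F count now 3)
Step 5: +0 fires, +3 burnt (F count now 0)
Fire out after step 5
Initially T: 15, now '.': 24
Total burnt (originally-T cells now '.'): 14

Answer: 14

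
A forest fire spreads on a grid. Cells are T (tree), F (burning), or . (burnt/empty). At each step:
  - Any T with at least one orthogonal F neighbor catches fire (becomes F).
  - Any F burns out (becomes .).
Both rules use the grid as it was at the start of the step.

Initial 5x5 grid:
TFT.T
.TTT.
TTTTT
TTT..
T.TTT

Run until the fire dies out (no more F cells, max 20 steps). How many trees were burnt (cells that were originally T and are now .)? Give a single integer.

Answer: 17

Derivation:
Step 1: +3 fires, +1 burnt (F count now 3)
Step 2: +2 fires, +3 burnt (F count now 2)
Step 3: +4 fires, +2 burnt (F count now 4)
Step 4: +3 fires, +4 burnt (F count now 3)
Step 5: +3 fires, +3 burnt (F count now 3)
Step 6: +1 fires, +3 burnt (F count now 1)
Step 7: +1 fires, +1 burnt (F count now 1)
Step 8: +0 fires, +1 burnt (F count now 0)
Fire out after step 8
Initially T: 18, now '.': 24
Total burnt (originally-T cells now '.'): 17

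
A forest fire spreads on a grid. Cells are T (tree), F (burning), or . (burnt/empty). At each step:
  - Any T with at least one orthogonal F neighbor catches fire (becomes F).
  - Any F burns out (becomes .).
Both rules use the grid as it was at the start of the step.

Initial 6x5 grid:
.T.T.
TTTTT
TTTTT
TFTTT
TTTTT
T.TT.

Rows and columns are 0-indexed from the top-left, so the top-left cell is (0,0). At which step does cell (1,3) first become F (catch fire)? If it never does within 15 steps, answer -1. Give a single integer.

Step 1: cell (1,3)='T' (+4 fires, +1 burnt)
Step 2: cell (1,3)='T' (+6 fires, +4 burnt)
Step 3: cell (1,3)='T' (+8 fires, +6 burnt)
Step 4: cell (1,3)='F' (+4 fires, +8 burnt)
  -> target ignites at step 4
Step 5: cell (1,3)='.' (+2 fires, +4 burnt)
Step 6: cell (1,3)='.' (+0 fires, +2 burnt)
  fire out at step 6

4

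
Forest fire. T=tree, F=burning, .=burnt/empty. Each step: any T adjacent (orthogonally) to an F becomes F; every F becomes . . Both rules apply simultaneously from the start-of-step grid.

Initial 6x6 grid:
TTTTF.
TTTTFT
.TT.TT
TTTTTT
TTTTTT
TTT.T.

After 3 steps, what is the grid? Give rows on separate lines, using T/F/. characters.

Step 1: 4 trees catch fire, 2 burn out
  TTTF..
  TTTF.F
  .TT.FT
  TTTTTT
  TTTTTT
  TTT.T.
Step 2: 4 trees catch fire, 4 burn out
  TTF...
  TTF...
  .TT..F
  TTTTFT
  TTTTTT
  TTT.T.
Step 3: 6 trees catch fire, 4 burn out
  TF....
  TF....
  .TF...
  TTTF.F
  TTTTFT
  TTT.T.

TF....
TF....
.TF...
TTTF.F
TTTTFT
TTT.T.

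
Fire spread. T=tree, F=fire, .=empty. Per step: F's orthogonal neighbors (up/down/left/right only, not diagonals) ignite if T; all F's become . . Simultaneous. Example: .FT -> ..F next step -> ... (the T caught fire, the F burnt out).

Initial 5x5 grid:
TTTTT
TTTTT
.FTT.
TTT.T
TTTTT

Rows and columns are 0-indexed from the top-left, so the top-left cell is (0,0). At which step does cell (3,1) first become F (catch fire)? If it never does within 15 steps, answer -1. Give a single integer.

Step 1: cell (3,1)='F' (+3 fires, +1 burnt)
  -> target ignites at step 1
Step 2: cell (3,1)='.' (+7 fires, +3 burnt)
Step 3: cell (3,1)='.' (+5 fires, +7 burnt)
Step 4: cell (3,1)='.' (+3 fires, +5 burnt)
Step 5: cell (3,1)='.' (+2 fires, +3 burnt)
Step 6: cell (3,1)='.' (+1 fires, +2 burnt)
Step 7: cell (3,1)='.' (+0 fires, +1 burnt)
  fire out at step 7

1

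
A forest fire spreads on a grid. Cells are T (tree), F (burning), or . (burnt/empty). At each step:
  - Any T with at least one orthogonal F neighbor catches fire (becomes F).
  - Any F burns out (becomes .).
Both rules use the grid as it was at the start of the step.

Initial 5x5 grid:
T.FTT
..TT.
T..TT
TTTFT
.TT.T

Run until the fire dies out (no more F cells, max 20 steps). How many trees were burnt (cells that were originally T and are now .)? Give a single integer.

Step 1: +5 fires, +2 burnt (F count now 5)
Step 2: +6 fires, +5 burnt (F count now 6)
Step 3: +2 fires, +6 burnt (F count now 2)
Step 4: +1 fires, +2 burnt (F count now 1)
Step 5: +0 fires, +1 burnt (F count now 0)
Fire out after step 5
Initially T: 15, now '.': 24
Total burnt (originally-T cells now '.'): 14

Answer: 14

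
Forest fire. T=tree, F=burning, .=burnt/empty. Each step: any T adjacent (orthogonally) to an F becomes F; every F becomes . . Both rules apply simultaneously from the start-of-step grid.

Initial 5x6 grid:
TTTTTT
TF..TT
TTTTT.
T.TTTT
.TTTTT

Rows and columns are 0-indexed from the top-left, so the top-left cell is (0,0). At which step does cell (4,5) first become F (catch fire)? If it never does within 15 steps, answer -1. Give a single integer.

Step 1: cell (4,5)='T' (+3 fires, +1 burnt)
Step 2: cell (4,5)='T' (+4 fires, +3 burnt)
Step 3: cell (4,5)='T' (+4 fires, +4 burnt)
Step 4: cell (4,5)='T' (+4 fires, +4 burnt)
Step 5: cell (4,5)='T' (+5 fires, +4 burnt)
Step 6: cell (4,5)='T' (+3 fires, +5 burnt)
Step 7: cell (4,5)='F' (+1 fires, +3 burnt)
  -> target ignites at step 7
Step 8: cell (4,5)='.' (+0 fires, +1 burnt)
  fire out at step 8

7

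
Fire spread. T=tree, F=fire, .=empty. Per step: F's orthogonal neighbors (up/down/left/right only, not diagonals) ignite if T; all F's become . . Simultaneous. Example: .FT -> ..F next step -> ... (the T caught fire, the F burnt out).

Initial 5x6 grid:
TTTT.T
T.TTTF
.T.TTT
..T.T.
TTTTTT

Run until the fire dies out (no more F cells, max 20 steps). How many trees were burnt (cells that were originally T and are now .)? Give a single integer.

Step 1: +3 fires, +1 burnt (F count now 3)
Step 2: +2 fires, +3 burnt (F count now 2)
Step 3: +4 fires, +2 burnt (F count now 4)
Step 4: +2 fires, +4 burnt (F count now 2)
Step 5: +3 fires, +2 burnt (F count now 3)
Step 6: +2 fires, +3 burnt (F count now 2)
Step 7: +3 fires, +2 burnt (F count now 3)
Step 8: +1 fires, +3 burnt (F count now 1)
Step 9: +0 fires, +1 burnt (F count now 0)
Fire out after step 9
Initially T: 21, now '.': 29
Total burnt (originally-T cells now '.'): 20

Answer: 20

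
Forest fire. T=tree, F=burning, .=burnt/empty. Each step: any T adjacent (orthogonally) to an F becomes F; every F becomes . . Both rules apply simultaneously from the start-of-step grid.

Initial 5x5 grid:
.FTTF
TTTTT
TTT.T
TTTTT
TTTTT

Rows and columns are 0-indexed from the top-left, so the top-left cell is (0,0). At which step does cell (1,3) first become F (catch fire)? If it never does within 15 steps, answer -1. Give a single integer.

Step 1: cell (1,3)='T' (+4 fires, +2 burnt)
Step 2: cell (1,3)='F' (+5 fires, +4 burnt)
  -> target ignites at step 2
Step 3: cell (1,3)='.' (+4 fires, +5 burnt)
Step 4: cell (1,3)='.' (+5 fires, +4 burnt)
Step 5: cell (1,3)='.' (+3 fires, +5 burnt)
Step 6: cell (1,3)='.' (+0 fires, +3 burnt)
  fire out at step 6

2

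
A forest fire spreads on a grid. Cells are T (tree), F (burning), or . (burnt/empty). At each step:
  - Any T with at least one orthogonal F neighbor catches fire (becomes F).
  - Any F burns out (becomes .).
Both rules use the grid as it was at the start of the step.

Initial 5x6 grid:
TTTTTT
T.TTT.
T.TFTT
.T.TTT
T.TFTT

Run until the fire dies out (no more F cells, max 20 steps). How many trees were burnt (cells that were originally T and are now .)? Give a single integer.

Step 1: +6 fires, +2 burnt (F count now 6)
Step 2: +6 fires, +6 burnt (F count now 6)
Step 3: +3 fires, +6 burnt (F count now 3)
Step 4: +2 fires, +3 burnt (F count now 2)
Step 5: +1 fires, +2 burnt (F count now 1)
Step 6: +1 fires, +1 burnt (F count now 1)
Step 7: +1 fires, +1 burnt (F count now 1)
Step 8: +0 fires, +1 burnt (F count now 0)
Fire out after step 8
Initially T: 22, now '.': 28
Total burnt (originally-T cells now '.'): 20

Answer: 20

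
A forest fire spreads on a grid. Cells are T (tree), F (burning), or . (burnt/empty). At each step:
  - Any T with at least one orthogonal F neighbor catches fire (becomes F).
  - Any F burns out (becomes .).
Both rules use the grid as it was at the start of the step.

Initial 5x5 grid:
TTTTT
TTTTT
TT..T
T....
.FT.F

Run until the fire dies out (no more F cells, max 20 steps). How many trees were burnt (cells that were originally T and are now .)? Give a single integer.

Answer: 1

Derivation:
Step 1: +1 fires, +2 burnt (F count now 1)
Step 2: +0 fires, +1 burnt (F count now 0)
Fire out after step 2
Initially T: 15, now '.': 11
Total burnt (originally-T cells now '.'): 1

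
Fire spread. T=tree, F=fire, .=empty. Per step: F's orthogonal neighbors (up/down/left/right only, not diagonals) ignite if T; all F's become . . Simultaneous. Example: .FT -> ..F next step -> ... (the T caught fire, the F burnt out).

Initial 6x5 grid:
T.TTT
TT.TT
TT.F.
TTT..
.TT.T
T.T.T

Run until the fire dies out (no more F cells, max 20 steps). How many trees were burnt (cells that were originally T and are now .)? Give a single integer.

Step 1: +1 fires, +1 burnt (F count now 1)
Step 2: +2 fires, +1 burnt (F count now 2)
Step 3: +2 fires, +2 burnt (F count now 2)
Step 4: +0 fires, +2 burnt (F count now 0)
Fire out after step 4
Initially T: 19, now '.': 16
Total burnt (originally-T cells now '.'): 5

Answer: 5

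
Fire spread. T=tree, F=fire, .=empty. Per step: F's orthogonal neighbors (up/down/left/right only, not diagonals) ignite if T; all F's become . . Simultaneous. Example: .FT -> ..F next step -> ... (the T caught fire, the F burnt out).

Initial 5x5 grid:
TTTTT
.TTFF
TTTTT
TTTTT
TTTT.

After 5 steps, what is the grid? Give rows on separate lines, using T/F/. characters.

Step 1: 5 trees catch fire, 2 burn out
  TTTFF
  .TF..
  TTTFF
  TTTTT
  TTTT.
Step 2: 5 trees catch fire, 5 burn out
  TTF..
  .F...
  TTF..
  TTTFF
  TTTT.
Step 3: 4 trees catch fire, 5 burn out
  TF...
  .....
  TF...
  TTF..
  TTTF.
Step 4: 4 trees catch fire, 4 burn out
  F....
  .....
  F....
  TF...
  TTF..
Step 5: 2 trees catch fire, 4 burn out
  .....
  .....
  .....
  F....
  TF...

.....
.....
.....
F....
TF...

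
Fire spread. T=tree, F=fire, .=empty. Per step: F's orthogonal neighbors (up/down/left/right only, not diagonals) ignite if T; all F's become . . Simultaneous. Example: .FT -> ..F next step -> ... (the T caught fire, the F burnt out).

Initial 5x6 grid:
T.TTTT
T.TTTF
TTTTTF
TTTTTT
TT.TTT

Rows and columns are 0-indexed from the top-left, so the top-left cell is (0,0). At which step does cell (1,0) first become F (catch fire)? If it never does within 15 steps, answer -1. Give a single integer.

Step 1: cell (1,0)='T' (+4 fires, +2 burnt)
Step 2: cell (1,0)='T' (+5 fires, +4 burnt)
Step 3: cell (1,0)='T' (+5 fires, +5 burnt)
Step 4: cell (1,0)='T' (+4 fires, +5 burnt)
Step 5: cell (1,0)='T' (+2 fires, +4 burnt)
Step 6: cell (1,0)='F' (+3 fires, +2 burnt)
  -> target ignites at step 6
Step 7: cell (1,0)='.' (+2 fires, +3 burnt)
Step 8: cell (1,0)='.' (+0 fires, +2 burnt)
  fire out at step 8

6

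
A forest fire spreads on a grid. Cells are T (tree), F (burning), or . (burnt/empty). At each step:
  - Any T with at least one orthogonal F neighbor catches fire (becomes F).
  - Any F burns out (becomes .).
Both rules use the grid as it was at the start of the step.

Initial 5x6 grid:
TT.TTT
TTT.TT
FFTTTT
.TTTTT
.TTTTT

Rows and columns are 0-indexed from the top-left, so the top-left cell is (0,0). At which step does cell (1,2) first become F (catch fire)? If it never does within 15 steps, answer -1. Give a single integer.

Step 1: cell (1,2)='T' (+4 fires, +2 burnt)
Step 2: cell (1,2)='F' (+6 fires, +4 burnt)
  -> target ignites at step 2
Step 3: cell (1,2)='.' (+3 fires, +6 burnt)
Step 4: cell (1,2)='.' (+4 fires, +3 burnt)
Step 5: cell (1,2)='.' (+4 fires, +4 burnt)
Step 6: cell (1,2)='.' (+3 fires, +4 burnt)
Step 7: cell (1,2)='.' (+0 fires, +3 burnt)
  fire out at step 7

2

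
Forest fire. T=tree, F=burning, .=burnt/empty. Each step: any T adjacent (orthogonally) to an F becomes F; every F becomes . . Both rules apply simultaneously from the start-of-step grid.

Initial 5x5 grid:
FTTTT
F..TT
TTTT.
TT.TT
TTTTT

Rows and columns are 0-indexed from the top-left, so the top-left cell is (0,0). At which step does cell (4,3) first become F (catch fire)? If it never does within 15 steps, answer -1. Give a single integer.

Step 1: cell (4,3)='T' (+2 fires, +2 burnt)
Step 2: cell (4,3)='T' (+3 fires, +2 burnt)
Step 3: cell (4,3)='T' (+4 fires, +3 burnt)
Step 4: cell (4,3)='T' (+4 fires, +4 burnt)
Step 5: cell (4,3)='T' (+3 fires, +4 burnt)
Step 6: cell (4,3)='F' (+2 fires, +3 burnt)
  -> target ignites at step 6
Step 7: cell (4,3)='.' (+1 fires, +2 burnt)
Step 8: cell (4,3)='.' (+0 fires, +1 burnt)
  fire out at step 8

6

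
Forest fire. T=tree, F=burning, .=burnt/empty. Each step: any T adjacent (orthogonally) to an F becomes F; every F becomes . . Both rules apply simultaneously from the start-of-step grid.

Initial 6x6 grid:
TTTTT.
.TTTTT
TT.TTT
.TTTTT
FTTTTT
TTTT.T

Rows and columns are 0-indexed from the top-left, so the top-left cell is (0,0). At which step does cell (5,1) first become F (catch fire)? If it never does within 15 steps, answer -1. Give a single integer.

Step 1: cell (5,1)='T' (+2 fires, +1 burnt)
Step 2: cell (5,1)='F' (+3 fires, +2 burnt)
  -> target ignites at step 2
Step 3: cell (5,1)='.' (+4 fires, +3 burnt)
Step 4: cell (5,1)='.' (+5 fires, +4 burnt)
Step 5: cell (5,1)='.' (+5 fires, +5 burnt)
Step 6: cell (5,1)='.' (+6 fires, +5 burnt)
Step 7: cell (5,1)='.' (+3 fires, +6 burnt)
Step 8: cell (5,1)='.' (+2 fires, +3 burnt)
Step 9: cell (5,1)='.' (+0 fires, +2 burnt)
  fire out at step 9

2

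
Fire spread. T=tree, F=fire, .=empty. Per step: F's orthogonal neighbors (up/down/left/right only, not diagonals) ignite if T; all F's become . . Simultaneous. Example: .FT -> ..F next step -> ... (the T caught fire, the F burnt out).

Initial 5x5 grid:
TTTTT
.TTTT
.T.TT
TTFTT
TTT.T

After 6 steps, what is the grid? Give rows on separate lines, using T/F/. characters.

Step 1: 3 trees catch fire, 1 burn out
  TTTTT
  .TTTT
  .T.TT
  TF.FT
  TTF.T
Step 2: 5 trees catch fire, 3 burn out
  TTTTT
  .TTTT
  .F.FT
  F...F
  TF..T
Step 3: 5 trees catch fire, 5 burn out
  TTTTT
  .FTFT
  ....F
  .....
  F...F
Step 4: 4 trees catch fire, 5 burn out
  TFTFT
  ..F.F
  .....
  .....
  .....
Step 5: 3 trees catch fire, 4 burn out
  F.F.F
  .....
  .....
  .....
  .....
Step 6: 0 trees catch fire, 3 burn out
  .....
  .....
  .....
  .....
  .....

.....
.....
.....
.....
.....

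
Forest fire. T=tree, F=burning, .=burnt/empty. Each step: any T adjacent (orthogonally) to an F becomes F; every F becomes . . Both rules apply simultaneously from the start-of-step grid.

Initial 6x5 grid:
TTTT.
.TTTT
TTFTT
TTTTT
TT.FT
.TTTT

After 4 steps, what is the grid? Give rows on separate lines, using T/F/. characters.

Step 1: 7 trees catch fire, 2 burn out
  TTTT.
  .TFTT
  TF.FT
  TTFFT
  TT..F
  .TTFT
Step 2: 9 trees catch fire, 7 burn out
  TTFT.
  .F.FT
  F...F
  TF..F
  TT...
  .TF.F
Step 3: 6 trees catch fire, 9 burn out
  TF.F.
  ....F
  .....
  F....
  TF...
  .F...
Step 4: 2 trees catch fire, 6 burn out
  F....
  .....
  .....
  .....
  F....
  .....

F....
.....
.....
.....
F....
.....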